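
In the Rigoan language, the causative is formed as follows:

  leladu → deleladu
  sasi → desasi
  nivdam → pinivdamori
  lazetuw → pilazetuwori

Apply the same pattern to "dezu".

leladu and lazetuw both have last vowel 'u' yet inflect differently (deleladu, pilazetuwori), so the last vowel is not what conditions the rule; whether the stem ends in a vowel or a consonant is.
"dezu" ends in a vowel. The stems ending in a vowel (leladu → deleladu, sasi → desasi) add the prefix de-.
So dezu → dedezu.

dedezu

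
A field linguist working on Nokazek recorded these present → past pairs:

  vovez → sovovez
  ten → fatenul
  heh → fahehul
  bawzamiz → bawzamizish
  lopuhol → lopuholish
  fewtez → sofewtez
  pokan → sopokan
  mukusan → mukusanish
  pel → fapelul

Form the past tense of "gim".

fagimul

"gim" has 1 vowel. The stems with 1 vowel (pel → fapelul, ten → fatenul, heh → fahehul) add fa- … -ul around the stem.
The other patterns: stems with 2 vowels add the prefix so-; stems with 3 vowels add -ish.
So gim → fagimul.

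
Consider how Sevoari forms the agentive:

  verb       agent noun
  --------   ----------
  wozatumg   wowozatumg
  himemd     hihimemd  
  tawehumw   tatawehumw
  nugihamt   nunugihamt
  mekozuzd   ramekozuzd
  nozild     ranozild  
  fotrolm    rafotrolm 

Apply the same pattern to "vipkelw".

ravipkelw

"vipkelw" has second-to-last letter 'l'. The stems whose second-to-last letter is 'l' (nozild → ranozild, fotrolm → rafotrolm) add the prefix ra-.
The other pattern: stems whose second-to-last letter is 'm' repeat the first consonant+vowel as a prefix.
So vipkelw → ravipkelw.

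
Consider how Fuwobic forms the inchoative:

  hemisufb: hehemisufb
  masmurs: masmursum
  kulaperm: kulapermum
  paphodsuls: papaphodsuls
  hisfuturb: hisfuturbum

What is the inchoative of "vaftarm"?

vaftarmum

masmurs and paphodsuls both end in -s yet inflect differently (masmursum, papaphodsuls), so the final letter is not what conditions the rule; the second-to-last letter is.
"vaftarm" has second-to-last letter 'r'. The stems whose second-to-last letter is 'r' (hisfuturb → hisfuturbum, kulaperm → kulapermum, masmurs → masmursum) add -um.
So vaftarm → vaftarmum.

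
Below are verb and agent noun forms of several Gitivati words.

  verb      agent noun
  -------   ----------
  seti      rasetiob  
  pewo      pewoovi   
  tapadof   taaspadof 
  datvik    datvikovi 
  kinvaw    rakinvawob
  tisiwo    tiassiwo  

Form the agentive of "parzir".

parzirovi

"parzir" begins with p-. The one such stem in the data (pewo → pewoovi) adds -ovi, so the same rule applies.
So parzir → parzirovi.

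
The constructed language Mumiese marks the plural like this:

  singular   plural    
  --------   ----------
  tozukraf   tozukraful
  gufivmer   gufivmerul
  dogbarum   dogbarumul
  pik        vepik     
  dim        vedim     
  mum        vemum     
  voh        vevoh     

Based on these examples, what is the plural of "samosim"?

dogbarum and dim both end in -m yet inflect differently (dogbarumul, vedim), so the final letter is not what conditions the rule; the number of vowels is.
"samosim" has 3 vowels. The stems with 3 vowels (tozukraf → tozukraful, gufivmer → gufivmerul, dogbarum → dogbarumul) add -ul.
The other pattern: stems with 1 vowel add the prefix ve-.
So samosim → samosimul.

samosimul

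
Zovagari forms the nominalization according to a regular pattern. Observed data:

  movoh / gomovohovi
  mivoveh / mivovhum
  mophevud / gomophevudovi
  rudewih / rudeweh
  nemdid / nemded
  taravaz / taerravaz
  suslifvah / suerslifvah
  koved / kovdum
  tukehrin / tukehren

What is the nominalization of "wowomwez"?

suslifvah and rudewih both end in -h yet inflect differently (suerslifvah, rudeweh), so the final letter is not what conditions the rule; the last vowel is.
"wowomwez" has last vowel 'e'. The stems whose last vowel is 'e' (mivoveh → mivovhum, koved → kovdum) delete the last vowel and add -um.
The other patterns: stems whose last vowel is 'a' insert -er- after the first vowel; stems whose last vowel is 'i' change the last vowel to 'e'; stems whose last vowel is 'o' or 'u' add go- … -ovi around the stem.
So wowomwez → wowomwzum.

wowomwzum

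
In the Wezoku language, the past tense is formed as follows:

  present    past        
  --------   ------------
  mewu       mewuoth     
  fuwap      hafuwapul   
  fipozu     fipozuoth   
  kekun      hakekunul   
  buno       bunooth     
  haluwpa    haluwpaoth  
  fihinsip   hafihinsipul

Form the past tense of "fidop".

fipozu and kekun both have last vowel 'u' yet inflect differently (fipozuoth, hakekunul), so the last vowel is not what conditions the rule; whether the stem ends in a vowel or a consonant is.
"fidop" ends in a consonant. The stems ending in a consonant (kekun → hakekunul, fuwap → hafuwapul, fihinsip → hafihinsipul) add ha- … -ul around the stem.
The other pattern: stems ending in a vowel add -oth.
So fidop → hafidopul.

hafidopul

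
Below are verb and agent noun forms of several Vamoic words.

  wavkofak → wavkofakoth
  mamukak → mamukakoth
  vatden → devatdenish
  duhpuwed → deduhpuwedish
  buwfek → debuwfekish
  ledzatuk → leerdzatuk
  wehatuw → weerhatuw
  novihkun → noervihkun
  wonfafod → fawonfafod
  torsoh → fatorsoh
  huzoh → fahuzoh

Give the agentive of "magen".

demagenish

wavkofak and buwfek both end in -k yet inflect differently (wavkofakoth, debuwfekish), so the final letter is not what conditions the rule; the last vowel is.
"magen" has last vowel 'e'. The stems whose last vowel is 'e' (vatden → devatdenish, duhpuwed → deduhpuwedish, buwfek → debuwfekish) add de- … -ish around the stem.
So magen → demagenish.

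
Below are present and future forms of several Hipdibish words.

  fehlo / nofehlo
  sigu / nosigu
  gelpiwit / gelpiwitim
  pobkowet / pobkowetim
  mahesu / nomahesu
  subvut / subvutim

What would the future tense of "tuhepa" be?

notuhepa

sigu and subvut both have last vowel 'u' yet inflect differently (nosigu, subvutim), so the last vowel is not what conditions the rule; whether the stem ends in a vowel or a consonant is.
"tuhepa" ends in a vowel. The stems ending in a vowel (sigu → nosigu, fehlo → nofehlo, mahesu → nomahesu) add the prefix no-.
So tuhepa → notuhepa.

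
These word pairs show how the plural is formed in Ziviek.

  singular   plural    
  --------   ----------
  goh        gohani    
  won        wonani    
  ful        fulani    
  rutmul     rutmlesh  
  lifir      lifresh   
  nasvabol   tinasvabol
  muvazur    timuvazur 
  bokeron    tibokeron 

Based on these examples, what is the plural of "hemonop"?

"hemonop" has 3 vowels. The stems with 3 vowels (nasvabol → tinasvabol, muvazur → timuvazur, bokeron → tibokeron) add the prefix ti-.
The other patterns: stems with 1 vowel add -ani; stems with 2 vowels delete the last vowel and add -esh.
So hemonop → tihemonop.

tihemonop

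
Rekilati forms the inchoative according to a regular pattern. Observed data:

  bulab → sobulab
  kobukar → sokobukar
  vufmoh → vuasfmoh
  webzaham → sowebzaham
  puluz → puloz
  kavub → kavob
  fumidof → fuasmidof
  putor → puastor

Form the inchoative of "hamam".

kobukar and putor both end in -r yet inflect differently (sokobukar, puastor), so the final letter is not what conditions the rule; the last vowel is.
"hamam" has last vowel 'a'. The stems whose last vowel is 'a' (bulab → sobulab, kobukar → sokobukar, webzaham → sowebzaham) add the prefix so-.
The other patterns: stems whose last vowel is 'o' insert -as- after the first vowel; stems whose last vowel is 'u' change the last vowel to 'o'.
So hamam → sohamam.

sohamam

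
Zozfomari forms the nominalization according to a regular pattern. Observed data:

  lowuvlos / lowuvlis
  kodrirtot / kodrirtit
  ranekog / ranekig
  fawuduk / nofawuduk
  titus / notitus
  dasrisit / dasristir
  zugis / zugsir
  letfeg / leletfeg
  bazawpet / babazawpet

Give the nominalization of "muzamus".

lowuvlos and titus both end in -s yet inflect differently (lowuvlis, notitus), so the final letter is not what conditions the rule; the last vowel is.
"muzamus" has last vowel 'u'. The stems whose last vowel is 'u' (fawuduk → nofawuduk, titus → notitus) add the prefix no-.
The other patterns: stems whose last vowel is 'o' change the last vowel to 'i'; stems whose last vowel is 'i' delete the last vowel and add -ir; stems whose last vowel is 'e' repeat the first consonant+vowel as a prefix.
So muzamus → nomuzamus.

nomuzamus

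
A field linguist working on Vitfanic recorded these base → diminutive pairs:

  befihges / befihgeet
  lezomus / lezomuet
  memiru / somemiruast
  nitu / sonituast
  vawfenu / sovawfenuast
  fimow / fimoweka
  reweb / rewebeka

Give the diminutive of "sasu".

"sasu" ends in -u. The stems ending in -u (memiru → somemiruast, nitu → sonituast, vawfenu → sovawfenuast) add so- … -ast around the stem.
So sasu → sosasuast.

sosasuast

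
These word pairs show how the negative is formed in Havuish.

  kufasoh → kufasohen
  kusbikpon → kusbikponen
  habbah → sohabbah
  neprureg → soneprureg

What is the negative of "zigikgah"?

kufasoh and habbah both end in -h yet inflect differently (kufasohen, sohabbah), so the final letter is not what conditions the rule; the last vowel is.
"zigikgah" has last vowel 'a'. The one such stem in the data (habbah → sohabbah) adds the prefix so-, so the same rule applies.
So zigikgah → sozigikgah.

sozigikgah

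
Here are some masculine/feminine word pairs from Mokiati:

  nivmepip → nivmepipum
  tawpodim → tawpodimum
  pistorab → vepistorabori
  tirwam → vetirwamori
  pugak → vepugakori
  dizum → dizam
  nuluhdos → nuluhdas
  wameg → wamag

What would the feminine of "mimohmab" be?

vemimohmabori

tawpodim and tirwam both end in -m yet inflect differently (tawpodimum, vetirwamori), so the final letter is not what conditions the rule; the last vowel is.
"mimohmab" has last vowel 'a'. The stems whose last vowel is 'a' (pistorab → vepistorabori, tirwam → vetirwamori, pugak → vepugakori) add ve- … -ori around the stem.
The other patterns: stems whose last vowel is 'i' add -um; stems whose last vowel is 'e', 'o' or 'u' change the last vowel to 'a'.
So mimohmab → vemimohmabori.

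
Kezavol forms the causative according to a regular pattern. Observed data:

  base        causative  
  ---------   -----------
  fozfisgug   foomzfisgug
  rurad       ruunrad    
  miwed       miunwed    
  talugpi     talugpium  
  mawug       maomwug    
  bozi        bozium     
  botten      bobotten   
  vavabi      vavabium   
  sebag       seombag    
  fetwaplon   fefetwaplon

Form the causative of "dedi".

dedium

"dedi" ends in -i. The stems ending in -i (talugpi → talugpium, vavabi → vavabium, bozi → bozium) add -um.
The other patterns: stems ending in -g insert -om- after the first vowel; stems ending in -n repeat the first consonant+vowel as a prefix; stems ending in -d insert -un- after the first vowel.
So dedi → dedium.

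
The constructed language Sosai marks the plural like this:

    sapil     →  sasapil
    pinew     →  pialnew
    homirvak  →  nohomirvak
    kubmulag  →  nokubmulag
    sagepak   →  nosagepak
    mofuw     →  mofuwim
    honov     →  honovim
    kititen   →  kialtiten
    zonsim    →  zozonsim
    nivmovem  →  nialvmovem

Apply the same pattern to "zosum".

nivmovem and zonsim both end in -m yet inflect differently (nialvmovem, zozonsim), so the final letter is not what conditions the rule; the last vowel is.
"zosum" has last vowel 'u'. The one such stem in the data (mofuw → mofuwim) adds -im, so the same rule applies.
The other patterns: stems whose last vowel is 'a' add the prefix no-; stems whose last vowel is 'e' insert -al- after the first vowel; stems whose last vowel is 'i' repeat the first consonant+vowel as a prefix.
So zosum → zosumim.

zosumim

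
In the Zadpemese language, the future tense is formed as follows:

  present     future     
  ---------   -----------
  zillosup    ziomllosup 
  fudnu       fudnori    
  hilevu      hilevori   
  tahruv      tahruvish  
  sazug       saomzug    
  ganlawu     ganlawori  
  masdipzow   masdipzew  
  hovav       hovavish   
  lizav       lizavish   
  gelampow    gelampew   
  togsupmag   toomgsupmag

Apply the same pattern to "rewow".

rewew

"rewow" ends in -w. The stems ending in -w (gelampow → gelampew, masdipzow → masdipzew) change the last vowel to 'e'.
So rewow → rewew.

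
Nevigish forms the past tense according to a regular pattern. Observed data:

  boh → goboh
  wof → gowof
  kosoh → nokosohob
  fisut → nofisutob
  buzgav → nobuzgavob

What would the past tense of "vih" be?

"vih" has 1 vowel. The stems with 1 vowel (boh → goboh, wof → gowof) add the prefix go-.
So vih → govih.

govih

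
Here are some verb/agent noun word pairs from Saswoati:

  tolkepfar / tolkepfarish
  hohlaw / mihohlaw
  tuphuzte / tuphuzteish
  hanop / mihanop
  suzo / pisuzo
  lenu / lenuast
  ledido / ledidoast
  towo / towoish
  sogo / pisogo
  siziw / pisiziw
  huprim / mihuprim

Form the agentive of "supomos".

"supomos" begins with s-. The stems beginning with s- (siziw → pisiziw, sogo → pisogo, suzo → pisuzo) add the prefix pi-.
The other patterns: stems beginning with t- add -ish; stems beginning with h- add the prefix mi-; stems beginning with l- add -ast.
So supomos → pisupomos.

pisupomos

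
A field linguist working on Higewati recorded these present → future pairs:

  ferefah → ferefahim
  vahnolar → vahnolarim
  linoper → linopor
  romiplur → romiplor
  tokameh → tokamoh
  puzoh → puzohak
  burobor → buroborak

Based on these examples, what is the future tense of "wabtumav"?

wabtumavim

vahnolar and linoper both end in -r yet inflect differently (vahnolarim, linopor), so the final letter is not what conditions the rule; the last vowel is.
"wabtumav" has last vowel 'a'. The stems whose last vowel is 'a' (ferefah → ferefahim, vahnolar → vahnolarim) add -im.
The other patterns: stems whose last vowel is 'e' or 'u' change the last vowel to 'o'; stems whose last vowel is 'o' add -ak.
So wabtumav → wabtumavim.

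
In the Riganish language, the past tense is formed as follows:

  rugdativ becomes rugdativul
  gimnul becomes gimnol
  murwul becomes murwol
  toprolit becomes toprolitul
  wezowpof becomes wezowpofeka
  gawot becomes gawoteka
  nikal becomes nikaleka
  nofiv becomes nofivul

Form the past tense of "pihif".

pihiful

"pihif" has last vowel 'i'. The stems whose last vowel is 'i' (nofiv → nofivul, rugdativ → rugdativul, toprolit → toprolitul) add -ul.
The other patterns: stems whose last vowel is 'u' change the last vowel to 'o'; stems whose last vowel is 'a' or 'o' add -eka.
So pihif → pihiful.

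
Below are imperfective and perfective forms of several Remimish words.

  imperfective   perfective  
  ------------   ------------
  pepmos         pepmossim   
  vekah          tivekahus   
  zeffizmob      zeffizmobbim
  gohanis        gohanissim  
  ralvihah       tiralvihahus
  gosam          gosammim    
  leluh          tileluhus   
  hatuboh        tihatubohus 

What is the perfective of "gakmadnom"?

gakmadnommim

"gakmadnom" ends in -m. The one such stem in the data (gosam → gosammim) doubles the final consonant and adds -im (as do gohanis, pepmos), so the same rule applies.
So gakmadnom → gakmadnommim.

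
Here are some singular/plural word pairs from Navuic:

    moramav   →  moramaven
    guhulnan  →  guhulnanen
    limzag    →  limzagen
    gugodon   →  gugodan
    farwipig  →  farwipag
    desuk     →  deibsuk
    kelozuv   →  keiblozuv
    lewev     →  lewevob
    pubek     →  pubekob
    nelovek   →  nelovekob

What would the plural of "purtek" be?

"purtek" has last vowel 'e'. The stems whose last vowel is 'e' (lewev → lewevob, pubek → pubekob, nelovek → nelovekob) add -ob.
The other patterns: stems whose last vowel is 'a' add -en; stems whose last vowel is 'i' or 'o' change the last vowel to 'a'; stems whose last vowel is 'u' insert -ib- after the first vowel.
So purtek → purtekob.

purtekob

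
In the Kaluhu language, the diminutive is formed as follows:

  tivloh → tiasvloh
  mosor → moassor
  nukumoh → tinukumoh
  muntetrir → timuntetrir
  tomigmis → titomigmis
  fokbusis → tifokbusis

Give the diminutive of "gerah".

"gerah" has 2 vowels. The stems with 2 vowels (tivloh → tiasvloh, mosor → moassor) insert -as- after the first vowel.
The other pattern: stems with 3 vowels add the prefix ti-.
So gerah → geasrah.

geasrah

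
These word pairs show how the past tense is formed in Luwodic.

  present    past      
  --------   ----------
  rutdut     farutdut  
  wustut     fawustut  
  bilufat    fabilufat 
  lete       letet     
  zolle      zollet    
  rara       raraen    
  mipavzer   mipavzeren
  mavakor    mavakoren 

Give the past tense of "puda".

pudaen

bilufat and rara both have last vowel 'a' yet inflect differently (fabilufat, raraen), so the last vowel is not what conditions the rule; the final letter is.
"puda" ends in -a. The one such stem in the data (rara → raraen) adds -en, so the same rule applies.
The other patterns: stems ending in -t add the prefix fa-; stems ending in -e drop the final letter and add -et.
So puda → pudaen.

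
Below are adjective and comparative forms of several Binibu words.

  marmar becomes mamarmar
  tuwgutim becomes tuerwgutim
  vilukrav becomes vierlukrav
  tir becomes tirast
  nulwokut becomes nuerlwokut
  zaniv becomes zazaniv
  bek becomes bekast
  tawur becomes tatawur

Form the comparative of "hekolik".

"hekolik" has 3 vowels. The stems with 3 vowels (tuwgutim → tuerwgutim, nulwokut → nuerlwokut, vilukrav → vierlukrav) insert -er- after the first vowel.
So hekolik → heerkolik.

heerkolik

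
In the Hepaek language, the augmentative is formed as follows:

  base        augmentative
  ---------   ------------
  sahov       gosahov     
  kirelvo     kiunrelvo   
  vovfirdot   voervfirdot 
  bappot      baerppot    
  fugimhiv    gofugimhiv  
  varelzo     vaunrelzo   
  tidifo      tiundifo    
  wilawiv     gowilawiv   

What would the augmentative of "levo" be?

leunvo

"levo" ends in -o. The stems ending in -o (varelzo → vaunrelzo, tidifo → tiundifo, kirelvo → kiunrelvo) insert -un- after the first vowel.
So levo → leunvo.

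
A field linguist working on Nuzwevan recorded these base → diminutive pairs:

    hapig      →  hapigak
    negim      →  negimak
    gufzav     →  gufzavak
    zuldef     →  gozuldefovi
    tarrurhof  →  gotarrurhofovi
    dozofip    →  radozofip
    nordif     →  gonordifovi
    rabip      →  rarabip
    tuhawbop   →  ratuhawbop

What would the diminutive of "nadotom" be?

nadotomak

"nadotom" ends in -m. The one such stem in the data (negim → negimak) adds -ak, so the same rule applies.
The other patterns: stems ending in -f add go- … -ovi around the stem; stems ending in -p add the prefix ra-.
So nadotom → nadotomak.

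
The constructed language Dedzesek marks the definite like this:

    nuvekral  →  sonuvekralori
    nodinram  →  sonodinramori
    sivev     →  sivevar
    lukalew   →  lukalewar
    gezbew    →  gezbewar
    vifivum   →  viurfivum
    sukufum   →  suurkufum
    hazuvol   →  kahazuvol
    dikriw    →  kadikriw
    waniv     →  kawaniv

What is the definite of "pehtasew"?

pehtasewar

"pehtasew" has last vowel 'e'. The stems whose last vowel is 'e' (sivev → sivevar, lukalew → lukalewar, gezbew → gezbewar) add -ar.
The other patterns: stems whose last vowel is 'a' add so- … -ori around the stem; stems whose last vowel is 'u' insert -ur- after the first vowel; stems whose last vowel is 'i' or 'o' add the prefix ka-.
So pehtasew → pehtasewar.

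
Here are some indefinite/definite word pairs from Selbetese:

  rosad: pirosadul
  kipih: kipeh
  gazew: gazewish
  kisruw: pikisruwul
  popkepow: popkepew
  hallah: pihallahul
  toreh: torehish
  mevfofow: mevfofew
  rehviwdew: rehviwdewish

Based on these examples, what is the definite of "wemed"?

wemedish

rehviwdew and mevfofow both end in -w yet inflect differently (rehviwdewish, mevfofew), so the final letter is not what conditions the rule; the last vowel is.
"wemed" has last vowel 'e'. The stems whose last vowel is 'e' (rehviwdew → rehviwdewish, gazew → gazewish, toreh → torehish) add -ish.
So wemed → wemedish.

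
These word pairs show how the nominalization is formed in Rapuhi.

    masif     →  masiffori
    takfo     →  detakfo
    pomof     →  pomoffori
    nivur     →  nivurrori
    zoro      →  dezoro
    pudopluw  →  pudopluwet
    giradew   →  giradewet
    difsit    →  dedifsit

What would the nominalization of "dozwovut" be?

dedozwovut

"dozwovut" ends in -t. The one such stem in the data (difsit → dedifsit) adds the prefix de-, so the same rule applies.
So dozwovut → dedozwovut.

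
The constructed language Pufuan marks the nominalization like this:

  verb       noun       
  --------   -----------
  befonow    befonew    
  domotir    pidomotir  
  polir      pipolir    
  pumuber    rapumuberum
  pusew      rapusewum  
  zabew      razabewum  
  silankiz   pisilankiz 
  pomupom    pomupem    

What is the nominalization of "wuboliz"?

piwuboliz

pumuber and domotir both end in -r yet inflect differently (rapumuberum, pidomotir), so the final letter is not what conditions the rule; the last vowel is.
"wuboliz" has last vowel 'i'. The stems whose last vowel is 'i' (silankiz → pisilankiz, domotir → pidomotir, polir → pipolir) add the prefix pi-.
So wuboliz → piwuboliz.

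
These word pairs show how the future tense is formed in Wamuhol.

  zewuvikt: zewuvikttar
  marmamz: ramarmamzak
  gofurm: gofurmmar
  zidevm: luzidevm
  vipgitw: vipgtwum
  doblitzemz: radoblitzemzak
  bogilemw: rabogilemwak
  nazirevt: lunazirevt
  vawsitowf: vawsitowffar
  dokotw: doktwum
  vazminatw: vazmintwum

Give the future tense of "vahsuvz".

luvahsuvz

"vahsuvz" has second-to-last letter 'v'. The stems whose second-to-last letter is 'v' (zidevm → luzidevm, nazirevt → lunazirevt) add the prefix lu-.
So vahsuvz → luvahsuvz.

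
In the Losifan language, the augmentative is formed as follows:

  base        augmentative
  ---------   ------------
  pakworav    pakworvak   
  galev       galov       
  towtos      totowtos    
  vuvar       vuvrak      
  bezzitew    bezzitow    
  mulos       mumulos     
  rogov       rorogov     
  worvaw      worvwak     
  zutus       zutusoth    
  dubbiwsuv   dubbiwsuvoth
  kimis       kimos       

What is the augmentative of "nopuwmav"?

rogov and dubbiwsuv both end in -v yet inflect differently (rorogov, dubbiwsuvoth), so the final letter is not what conditions the rule; the last vowel is.
"nopuwmav" has last vowel 'a'. The stems whose last vowel is 'a' (worvaw → worvwak, pakworav → pakworvak, vuvar → vuvrak) delete the last vowel and add -ak.
The other patterns: stems whose last vowel is 'o' repeat the first consonant+vowel as a prefix; stems whose last vowel is 'u' add -oth; stems whose last vowel is 'e' or 'i' change the last vowel to 'o'.
So nopuwmav → nopuwmvak.

nopuwmvak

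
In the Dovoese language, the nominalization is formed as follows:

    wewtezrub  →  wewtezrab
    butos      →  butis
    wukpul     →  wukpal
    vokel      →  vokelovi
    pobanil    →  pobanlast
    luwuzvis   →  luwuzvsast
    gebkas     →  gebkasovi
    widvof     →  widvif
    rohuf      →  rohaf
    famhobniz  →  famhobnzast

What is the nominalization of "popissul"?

"popissul" has last vowel 'u'. The stems whose last vowel is 'u' (wukpul → wukpal, rohuf → rohaf, wewtezrub → wewtezrab) change the last vowel to 'a'.
So popissul → popissal.

popissal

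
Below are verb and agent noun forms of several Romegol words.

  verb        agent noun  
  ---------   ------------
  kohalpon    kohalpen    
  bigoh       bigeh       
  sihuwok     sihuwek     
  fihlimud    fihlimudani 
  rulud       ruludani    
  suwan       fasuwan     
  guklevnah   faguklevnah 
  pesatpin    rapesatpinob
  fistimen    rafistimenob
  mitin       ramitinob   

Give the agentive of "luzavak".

faluzavak

"luzavak" has last vowel 'a'. The stems whose last vowel is 'a' (suwan → fasuwan, guklevnah → faguklevnah) add the prefix fa-.
The other patterns: stems whose last vowel is 'o' change the last vowel to 'e'; stems whose last vowel is 'u' add -ani; stems whose last vowel is 'e' or 'i' add ra- … -ob around the stem.
So luzavak → faluzavak.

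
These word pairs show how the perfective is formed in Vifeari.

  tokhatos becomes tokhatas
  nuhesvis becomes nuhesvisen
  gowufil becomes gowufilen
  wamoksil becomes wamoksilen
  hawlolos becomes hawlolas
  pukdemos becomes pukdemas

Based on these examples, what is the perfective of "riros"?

riras

"riros" has last vowel 'o'. The stems whose last vowel is 'o' (pukdemos → pukdemas, tokhatos → tokhatas, hawlolos → hawlolas) change the last vowel to 'a'.
The other pattern: stems whose last vowel is 'i' add -en.
So riros → riras.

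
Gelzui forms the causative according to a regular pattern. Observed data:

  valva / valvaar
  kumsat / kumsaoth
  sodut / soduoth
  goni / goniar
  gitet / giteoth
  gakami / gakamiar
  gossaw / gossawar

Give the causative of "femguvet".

kumsat and valva both have last vowel 'a' yet inflect differently (kumsaoth, valvaar), so the last vowel is not what conditions the rule; the final letter is.
"femguvet" ends in -t. The stems ending in -t (kumsat → kumsaoth, sodut → soduoth, gitet → giteoth) drop the final letter and add -oth.
The other pattern: stems ending in -a, -i or -w add -ar.
So femguvet → femguveoth.

femguveoth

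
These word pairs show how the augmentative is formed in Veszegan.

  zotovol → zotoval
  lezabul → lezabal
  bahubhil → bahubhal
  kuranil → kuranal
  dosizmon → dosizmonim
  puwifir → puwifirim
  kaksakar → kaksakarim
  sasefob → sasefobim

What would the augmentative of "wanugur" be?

wanugurim

zotovol and dosizmon both have last vowel 'o' yet inflect differently (zotoval, dosizmonim), so the last vowel is not what conditions the rule; the final letter is.
"wanugur" ends in -r. The stems ending in -r (puwifir → puwifirim, kaksakar → kaksakarim) add -im.
The other pattern: stems ending in -l change the last vowel to 'a'.
So wanugur → wanugurim.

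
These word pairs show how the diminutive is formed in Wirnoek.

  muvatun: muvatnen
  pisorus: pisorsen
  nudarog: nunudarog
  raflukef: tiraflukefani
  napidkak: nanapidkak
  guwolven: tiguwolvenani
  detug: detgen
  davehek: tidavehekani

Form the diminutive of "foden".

tifodenani

muvatun and guwolven both end in -n yet inflect differently (muvatnen, tiguwolvenani), so the final letter is not what conditions the rule; the last vowel is.
"foden" has last vowel 'e'. The stems whose last vowel is 'e' (davehek → tidavehekani, guwolven → tiguwolvenani, raflukef → tiraflukefani) add ti- … -ani around the stem.
The other patterns: stems whose last vowel is 'u' delete the last vowel and add -en; stems whose last vowel is 'a' or 'o' repeat the first consonant+vowel as a prefix.
So foden → tifodenani.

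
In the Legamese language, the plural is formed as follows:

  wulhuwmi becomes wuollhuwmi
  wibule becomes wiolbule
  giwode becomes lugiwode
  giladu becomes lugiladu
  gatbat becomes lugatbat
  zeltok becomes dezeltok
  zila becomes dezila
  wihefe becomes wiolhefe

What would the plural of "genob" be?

lugenob

wihefe and giwode both end in -e yet inflect differently (wiolhefe, lugiwode), so the final letter is not what conditions the rule; the first letter is.
"genob" begins with g-. The stems beginning with g- (gatbat → lugatbat, giladu → lugiladu, giwode → lugiwode) add the prefix lu-.
So genob → lugenob.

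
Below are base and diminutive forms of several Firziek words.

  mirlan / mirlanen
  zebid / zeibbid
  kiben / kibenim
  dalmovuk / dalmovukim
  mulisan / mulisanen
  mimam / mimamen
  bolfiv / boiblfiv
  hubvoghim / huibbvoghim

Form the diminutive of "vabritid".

vaibbritid

kiben and mulisan both end in -n yet inflect differently (kibenim, mulisanen), so the final letter is not what conditions the rule; the last vowel is.
"vabritid" has last vowel 'i'. The stems whose last vowel is 'i' (zebid → zeibbid, hubvoghim → huibbvoghim, bolfiv → boiblfiv) insert -ib- after the first vowel.
So vabritid → vaibbritid.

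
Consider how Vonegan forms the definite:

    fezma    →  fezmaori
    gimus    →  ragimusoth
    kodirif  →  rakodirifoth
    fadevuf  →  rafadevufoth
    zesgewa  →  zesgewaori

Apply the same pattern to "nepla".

neplaori

fezma and fadevuf both begin with f- yet inflect differently (fezmaori, rafadevufoth), so the first letter is not what conditions the rule; the final letter is.
"nepla" ends in -a. The stems ending in -a (zesgewa → zesgewaori, fezma → fezmaori) add -ori.
The other pattern: stems ending in -f or -s add ra- … -oth around the stem.
So nepla → neplaori.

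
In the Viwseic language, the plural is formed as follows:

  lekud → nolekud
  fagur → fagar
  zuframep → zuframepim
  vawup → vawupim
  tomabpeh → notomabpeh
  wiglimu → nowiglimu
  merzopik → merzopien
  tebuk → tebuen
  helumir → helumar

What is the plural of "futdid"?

tebuk and fagur both have last vowel 'u' yet inflect differently (tebuen, fagar), so the last vowel is not what conditions the rule; the final letter is.
"futdid" ends in -d. The one such stem in the data (lekud → nolekud) adds the prefix no-, so the same rule applies.
The other patterns: stems ending in -k drop the final letter and add -en; stems ending in -r change the last vowel to 'a'; stems ending in -p add -im.
So futdid → nofutdid.

nofutdid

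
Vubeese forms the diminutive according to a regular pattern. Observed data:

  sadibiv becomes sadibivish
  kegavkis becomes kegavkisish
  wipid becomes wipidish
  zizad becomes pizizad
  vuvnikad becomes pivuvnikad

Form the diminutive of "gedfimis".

gedfimisish

wipid and zizad both end in -d yet inflect differently (wipidish, pizizad), so the final letter is not what conditions the rule; the last vowel is.
"gedfimis" has last vowel 'i'. The stems whose last vowel is 'i' (sadibiv → sadibivish, kegavkis → kegavkisish, wipid → wipidish) add -ish.
The other pattern: stems whose last vowel is 'a' add the prefix pi-.
So gedfimis → gedfimisish.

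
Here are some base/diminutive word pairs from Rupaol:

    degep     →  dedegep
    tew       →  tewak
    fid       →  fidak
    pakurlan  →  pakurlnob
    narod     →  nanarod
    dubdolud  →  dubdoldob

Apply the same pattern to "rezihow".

"rezihow" has 3 vowels. The stems with 3 vowels (pakurlan → pakurlnob, dubdolud → dubdoldob) delete the last vowel and add -ob.
So rezihow → rezihwob.

rezihwob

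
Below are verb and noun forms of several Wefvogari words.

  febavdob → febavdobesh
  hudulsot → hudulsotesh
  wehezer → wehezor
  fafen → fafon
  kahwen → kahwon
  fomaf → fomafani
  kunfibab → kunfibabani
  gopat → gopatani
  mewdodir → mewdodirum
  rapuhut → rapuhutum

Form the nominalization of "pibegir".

pibegirum

febavdob and kunfibab both end in -b yet inflect differently (febavdobesh, kunfibabani), so the final letter is not what conditions the rule; the last vowel is.
"pibegir" has last vowel 'i'. The one such stem in the data (mewdodir → mewdodirum) adds -um, so the same rule applies.
The other patterns: stems whose last vowel is 'o' add -esh; stems whose last vowel is 'e' change the last vowel to 'o'; stems whose last vowel is 'a' add -ani.
So pibegir → pibegirum.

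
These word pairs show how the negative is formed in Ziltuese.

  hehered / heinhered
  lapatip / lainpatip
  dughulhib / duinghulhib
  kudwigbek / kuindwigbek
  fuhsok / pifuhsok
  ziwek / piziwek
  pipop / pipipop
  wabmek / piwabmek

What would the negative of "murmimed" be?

"murmimed" has 3 vowels. The stems with 3 vowels (hehered → heinhered, lapatip → lainpatip, dughulhib → duinghulhib) insert -in- after the first vowel.
The other pattern: stems with 2 vowels add the prefix pi-.
So murmimed → muinrmimed.

muinrmimed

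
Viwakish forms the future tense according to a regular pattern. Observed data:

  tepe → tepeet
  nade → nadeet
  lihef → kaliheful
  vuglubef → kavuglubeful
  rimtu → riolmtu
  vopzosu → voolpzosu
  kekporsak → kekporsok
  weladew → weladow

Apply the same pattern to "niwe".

"niwe" ends in -e. The stems ending in -e (tepe → tepeet, nade → nadeet) add -et.
So niwe → niweet.

niweet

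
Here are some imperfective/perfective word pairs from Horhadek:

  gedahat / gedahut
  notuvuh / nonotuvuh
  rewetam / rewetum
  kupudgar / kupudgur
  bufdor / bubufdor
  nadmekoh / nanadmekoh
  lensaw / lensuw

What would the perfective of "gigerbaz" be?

"gigerbaz" has last vowel 'a'. The stems whose last vowel is 'a' (lensaw → lensuw, rewetam → rewetum, gedahat → gedahut) change the last vowel to 'u'.
So gigerbaz → gigerbuz.

gigerbuz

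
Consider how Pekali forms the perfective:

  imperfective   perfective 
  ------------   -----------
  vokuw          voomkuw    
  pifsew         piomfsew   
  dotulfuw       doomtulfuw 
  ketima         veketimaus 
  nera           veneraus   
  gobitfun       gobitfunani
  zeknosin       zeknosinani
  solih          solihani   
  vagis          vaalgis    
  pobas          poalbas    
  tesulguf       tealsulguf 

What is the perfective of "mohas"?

vokuw and gobitfun both have last vowel 'u' yet inflect differently (voomkuw, gobitfunani), so the last vowel is not what conditions the rule; the final letter is.
"mohas" ends in -s. The stems ending in -s (vagis → vaalgis, pobas → poalbas) insert -al- after the first vowel.
The other patterns: stems ending in -w insert -om- after the first vowel; stems ending in -a add ve- … -us around the stem; stems ending in -h or -n add -ani.
So mohas → moalhas.

moalhas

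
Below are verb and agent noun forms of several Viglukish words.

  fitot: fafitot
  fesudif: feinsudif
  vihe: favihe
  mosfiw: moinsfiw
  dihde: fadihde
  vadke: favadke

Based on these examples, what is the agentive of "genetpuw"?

"genetpuw" ends in -w. The one such stem in the data (mosfiw → moinsfiw) inserts -in- after the first vowel (as does fesudif), so the same rule applies.
The other pattern: stems ending in -e or -t add the prefix fa-.
So genetpuw → geinnetpuw.

geinnetpuw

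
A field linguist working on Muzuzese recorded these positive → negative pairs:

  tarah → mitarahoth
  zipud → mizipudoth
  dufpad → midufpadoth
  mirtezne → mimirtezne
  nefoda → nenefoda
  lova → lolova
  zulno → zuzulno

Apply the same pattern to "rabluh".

tarah and nefoda both have last vowel 'a' yet inflect differently (mitarahoth, nenefoda), so the last vowel is not what conditions the rule; whether the stem ends in a vowel or a consonant is.
"rabluh" ends in a consonant. The stems ending in a consonant (tarah → mitarahoth, zipud → mizipudoth, dufpad → midufpadoth) add mi- … -oth around the stem.
So rabluh → mirabluhoth.

mirabluhoth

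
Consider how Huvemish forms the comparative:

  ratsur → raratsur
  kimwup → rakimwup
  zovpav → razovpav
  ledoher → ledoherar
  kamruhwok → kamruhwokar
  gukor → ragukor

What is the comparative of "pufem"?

"pufem" has 2 vowels. The stems with 2 vowels (ratsur → raratsur, zovpav → razovpav, gukor → ragukor) add the prefix ra-.
The other pattern: stems with 3 vowels add -ar.
So pufem → rapufem.

rapufem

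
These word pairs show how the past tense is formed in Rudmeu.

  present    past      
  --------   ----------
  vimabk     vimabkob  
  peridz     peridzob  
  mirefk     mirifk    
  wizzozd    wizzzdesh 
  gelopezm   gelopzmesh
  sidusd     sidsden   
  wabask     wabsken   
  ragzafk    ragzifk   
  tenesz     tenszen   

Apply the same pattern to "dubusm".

wabask and ragzafk both end in -k yet inflect differently (wabsken, ragzifk), so the final letter is not what conditions the rule; the second-to-last letter is.
"dubusm" has second-to-last letter 's'. The stems whose second-to-last letter is 's' (tenesz → tenszen, sidusd → sidsden, wabask → wabsken) delete the last vowel and add -en.
So dubusm → dubsmen.

dubsmen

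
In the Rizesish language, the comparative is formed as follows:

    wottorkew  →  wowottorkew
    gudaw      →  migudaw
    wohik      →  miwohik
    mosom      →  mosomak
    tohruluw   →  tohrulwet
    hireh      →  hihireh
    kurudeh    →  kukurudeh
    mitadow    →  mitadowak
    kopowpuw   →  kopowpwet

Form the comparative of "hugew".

wottorkew and gudaw both end in -w yet inflect differently (wowottorkew, migudaw), so the final letter is not what conditions the rule; the last vowel is.
"hugew" has last vowel 'e'. The stems whose last vowel is 'e' (kurudeh → kukurudeh, wottorkew → wowottorkew, hireh → hihireh) repeat the first consonant+vowel as a prefix.
The other patterns: stems whose last vowel is 'a' or 'i' add the prefix mi-; stems whose last vowel is 'u' delete the last vowel and add -et; stems whose last vowel is 'o' add -ak.
So hugew → huhugew.

huhugew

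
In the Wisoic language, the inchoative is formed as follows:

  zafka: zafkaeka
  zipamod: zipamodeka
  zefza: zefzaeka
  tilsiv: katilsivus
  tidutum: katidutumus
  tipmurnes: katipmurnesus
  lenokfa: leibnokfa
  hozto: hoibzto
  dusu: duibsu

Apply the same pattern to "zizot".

zizoteka

"zizot" begins with z-. The stems beginning with z- (zafka → zafkaeka, zipamod → zipamodeka, zefza → zefzaeka) add -eka.
So zizot → zizoteka.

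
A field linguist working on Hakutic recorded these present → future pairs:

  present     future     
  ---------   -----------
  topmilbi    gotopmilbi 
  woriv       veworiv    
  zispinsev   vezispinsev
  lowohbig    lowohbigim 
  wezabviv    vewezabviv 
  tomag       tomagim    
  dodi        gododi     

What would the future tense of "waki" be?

gowaki

"waki" ends in -i. The stems ending in -i (topmilbi → gotopmilbi, dodi → gododi) add the prefix go-.
So waki → gowaki.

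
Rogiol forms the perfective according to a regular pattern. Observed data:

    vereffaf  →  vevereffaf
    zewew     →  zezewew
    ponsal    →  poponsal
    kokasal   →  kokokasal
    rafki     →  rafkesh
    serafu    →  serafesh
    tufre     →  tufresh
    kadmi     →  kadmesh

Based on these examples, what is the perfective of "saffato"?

zewew and tufre both have last vowel 'e' yet inflect differently (zezewew, tufresh), so the last vowel is not what conditions the rule; whether the stem ends in a vowel or a consonant is.
"saffato" ends in a vowel. The stems ending in a vowel (rafki → rafkesh, serafu → serafesh, tufre → tufresh) drop the final letter and add -esh.
The other pattern: stems ending in a consonant repeat the first consonant+vowel as a prefix.
So saffato → saffatesh.

saffatesh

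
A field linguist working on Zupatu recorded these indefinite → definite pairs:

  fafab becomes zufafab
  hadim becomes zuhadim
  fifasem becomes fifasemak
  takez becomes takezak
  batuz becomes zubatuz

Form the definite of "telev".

fifasem and hadim both end in -m yet inflect differently (fifasemak, zuhadim), so the final letter is not what conditions the rule; the last vowel is.
"telev" has last vowel 'e'. The stems whose last vowel is 'e' (takez → takezak, fifasem → fifasemak) add -ak.
The other pattern: stems whose last vowel is 'a', 'i' or 'u' add the prefix zu-.
So telev → televak.

televak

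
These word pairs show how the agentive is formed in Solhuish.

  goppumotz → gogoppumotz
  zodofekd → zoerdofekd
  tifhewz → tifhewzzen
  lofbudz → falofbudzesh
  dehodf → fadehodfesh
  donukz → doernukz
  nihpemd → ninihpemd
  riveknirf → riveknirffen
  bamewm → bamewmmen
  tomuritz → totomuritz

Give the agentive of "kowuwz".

kowuwzzen

donukz and lofbudz both end in -z yet inflect differently (doernukz, falofbudzesh), so the final letter is not what conditions the rule; the second-to-last letter is.
"kowuwz" has second-to-last letter 'w'. The stems whose second-to-last letter is 'w' (tifhewz → tifhewzzen, bamewm → bamewmmen) double the final consonant and add -en.
The other patterns: stems whose second-to-last letter is 'k' insert -er- after the first vowel; stems whose second-to-last letter is 'd' add fa- … -esh around the stem; stems whose second-to-last letter is 'm' or 't' repeat the first consonant+vowel as a prefix.
So kowuwz → kowuwzzen.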